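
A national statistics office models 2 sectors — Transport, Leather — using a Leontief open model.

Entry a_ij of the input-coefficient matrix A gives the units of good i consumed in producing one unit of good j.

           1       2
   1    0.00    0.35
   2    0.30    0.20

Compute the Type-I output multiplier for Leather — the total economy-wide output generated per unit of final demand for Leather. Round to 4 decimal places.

m_2 = 1.9424

I − A =
  [   1.00    -0.35]
  [  -0.30     0.80]
det(I−A) = (1.00)(0.80) − (-0.35)(-0.30) = 0.6950
adj(I−A) = [[0.80, 0.35], [0.30, 1.00]]
(I − A)⁻¹ = adj(I−A) / det(I−A) ≈
  [   1.15108     0.50360]
  [   0.43165     1.43885]
The output multiplier for sector j is the column-j sum of the Leontief inverse (I − A)⁻¹ = adj(I−A) / det(I−A).
Column 2 of adj(I−A): (0.35, 1.00); det(I−A) = 0.6950.
m_2 = (0.35 + 1.00) / 0.6950 = 1.35 / 0.6950 ≈ 1.9424.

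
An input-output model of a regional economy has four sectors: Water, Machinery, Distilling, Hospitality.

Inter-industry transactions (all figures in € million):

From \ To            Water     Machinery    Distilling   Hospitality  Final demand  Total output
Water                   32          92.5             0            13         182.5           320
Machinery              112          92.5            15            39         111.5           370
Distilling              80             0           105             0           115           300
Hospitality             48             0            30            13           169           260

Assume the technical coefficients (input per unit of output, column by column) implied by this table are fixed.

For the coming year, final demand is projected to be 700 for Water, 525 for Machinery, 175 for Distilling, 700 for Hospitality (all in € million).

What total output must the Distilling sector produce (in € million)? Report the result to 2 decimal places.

x_D = 754.90

Technical coefficients a_ij = z_ij / X_j:
  a_WW = 32/320 = 0.10, a_MW = 112/320 = 0.35, a_DW = 80/320 = 0.25, a_HW = 48/320 = 0.15
  a_WM = 92.5/370 = 0.25, a_MM = 92.5/370 = 0.25, a_DM = 0/370 = 0.00, a_HM = 0/370 = 0.00
  a_WD = 0/300 = 0.00, a_MD = 15/300 = 0.05, a_DD = 105/300 = 0.35, a_HD = 30/300 = 0.10
  a_WH = 13/260 = 0.05, a_MH = 39/260 = 0.15, a_DH = 0/260 = 0.00, a_HH = 13/260 = 0.05
I − A =
  [   0.90    -0.25     0.00    -0.05]
  [  -0.35     0.75    -0.05    -0.15]
  [  -0.25     0.00     0.65     0.00]
  [  -0.15     0.00    -0.10     0.95]
Compute the cofactors C_ij = (−1)^(i+j)·(3×3 minor ij) of I−A; the adjugate is their transpose:
adj(I−A) = Cᵀ =
  [ 0.463125   0.154375   0.019375   0.048750]
  [ 0.246375   0.549625   0.057625   0.099750]
  [ 0.178125   0.059375   0.546875   0.018750]
  [ 0.091875   0.030625   0.060625   0.378750]
det(I−A) = Σ_j (I−A)_1j·C_1j = (0.90)(0.463125) + (-0.25)(0.246375) + (0.00)(0.178125) + (-0.05)(0.091875) = 0.350625
(I − A)⁻¹ = adj(I−A) / det(I−A) ≈
  [   1.3209     0.4403     0.0553     0.1390]
  [   0.7027     1.5676     0.1643     0.2845]
  [   0.5080     0.1693     1.5597     0.0535]
  [   0.2620     0.0873     0.1729     1.0802]
x = (I − A)⁻¹ d = adj(I−A)·d / det(I−A), with det(I−A) = 0.350625:
  x_W = (0.463125·700 + 0.154375·525 + 0.019375·175 + 0.048750·700) / 0.350625 = 442.75 / 0.350625 ≈ 1262.75
  x_M = (0.246375·700 + 0.549625·525 + 0.057625·175 + 0.099750·700) / 0.350625 = 540.925 / 0.350625 ≈ 1542.75
  x_D = (0.178125·700 + 0.059375·525 + 0.546875·175 + 0.018750·700) / 0.350625 = 264.6875 / 0.350625 ≈ 754.90
  x_H = (0.091875·700 + 0.030625·525 + 0.060625·175 + 0.378750·700) / 0.350625 = 356.125 / 0.350625 ≈ 1015.69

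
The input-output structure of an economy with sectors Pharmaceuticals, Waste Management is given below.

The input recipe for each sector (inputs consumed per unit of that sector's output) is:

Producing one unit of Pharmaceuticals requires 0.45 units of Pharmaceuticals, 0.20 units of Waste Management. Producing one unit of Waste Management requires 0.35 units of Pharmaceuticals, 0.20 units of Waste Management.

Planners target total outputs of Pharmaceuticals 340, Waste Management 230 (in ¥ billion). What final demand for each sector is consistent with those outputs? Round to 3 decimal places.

I − A =
  [   0.55    -0.35]
  [  -0.20     0.80]
d = (I − A) x:
  d_P = (+0.55)·340 + (-0.35)·230 = 106.500
  d_W = (-0.20)·340 + (+0.80)·230 = 116.000

d_P = 106.500, d_W = 116.000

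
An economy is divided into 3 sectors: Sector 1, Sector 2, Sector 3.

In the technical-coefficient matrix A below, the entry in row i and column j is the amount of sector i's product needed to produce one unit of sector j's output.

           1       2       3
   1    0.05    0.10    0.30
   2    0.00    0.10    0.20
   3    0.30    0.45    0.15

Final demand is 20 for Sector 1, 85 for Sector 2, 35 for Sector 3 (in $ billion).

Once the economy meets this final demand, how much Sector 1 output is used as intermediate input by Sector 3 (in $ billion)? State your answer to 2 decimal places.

z_13 = 40.17

I − A =
  [   0.95    -0.10    -0.30]
  [   0.00     0.90    -0.20]
  [  -0.30    -0.45     0.85]
Cofactors of I−A, C_ij = (−1)^(i+j)·(minor ij) (rows/columns in the sector order above):
  C_11 = (0.90)(0.85) − (-0.20)(-0.45) = 0.6750
  C_12 = −[(0.00)(0.85) − (-0.20)(-0.30)] = 0.0600
  C_13 = (0.00)(-0.45) − (0.90)(-0.30) = 0.2700
  C_21 = −[(-0.10)(0.85) − (-0.30)(-0.45)] = 0.2200
  C_22 = (0.95)(0.85) − (-0.30)(-0.30) = 0.7175
  C_23 = −[(0.95)(-0.45) − (-0.10)(-0.30)] = 0.4575
  C_31 = (-0.10)(-0.20) − (-0.30)(0.90) = 0.2900
  C_32 = −[(0.95)(-0.20) − (-0.30)(0.00)] = 0.1900
  C_33 = (0.95)(0.90) − (-0.10)(0.00) = 0.8550
det(I−A) = Σ_j (I−A)_1j·C_1j = (0.95)(0.6750) + (-0.10)(0.0600) + (-0.30)(0.2700) = 0.55425
adj(I−A) = Cᵀ =
  [ 0.6750   0.2200   0.2900]
  [ 0.0600   0.7175   0.1900]
  [ 0.2700   0.4575   0.8550]
(I − A)⁻¹ = adj(I−A) / det(I−A) ≈
  [   1.2179     0.3969     0.5232]
  [   0.1083     1.2945     0.3428]
  [   0.4871     0.8254     1.5426]
First solve x = (I − A)⁻¹ d = adj(I−A)·d / det(I−A); in particular x_3 = (0.2700·20 + 0.4575·85 + 0.8550·35) / 0.55425 = 74.2125 / 0.55425 ≈ 133.8972.
Intermediate flow from 1 to 3: z_13 = a_13 · x_3 = 0.30 × 74.2125 / 0.55425 = 22.26375 / 0.55425 ≈ 40.17.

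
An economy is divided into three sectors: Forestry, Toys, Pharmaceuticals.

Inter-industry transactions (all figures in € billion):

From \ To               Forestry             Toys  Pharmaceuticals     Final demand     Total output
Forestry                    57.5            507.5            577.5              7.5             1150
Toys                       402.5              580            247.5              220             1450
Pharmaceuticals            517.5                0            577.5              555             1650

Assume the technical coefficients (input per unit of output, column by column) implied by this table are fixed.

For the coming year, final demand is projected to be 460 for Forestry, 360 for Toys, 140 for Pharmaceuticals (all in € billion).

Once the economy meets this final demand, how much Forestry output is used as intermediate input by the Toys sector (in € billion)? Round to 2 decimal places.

Technical coefficients a_ij = z_ij / X_j:
  a_FF = 57.5/1150 = 0.05, a_TF = 402.5/1150 = 0.35, a_PF = 517.5/1150 = 0.45
  a_FT = 507.5/1450 = 0.35, a_TT = 580/1450 = 0.40, a_PT = 0/1450 = 0.00
  a_FP = 577.5/1650 = 0.35, a_TP = 247.5/1650 = 0.15, a_PP = 577.5/1650 = 0.35
I − A =
  [   0.95    -0.35    -0.35]
  [  -0.35     0.60    -0.15]
  [  -0.45     0.00     0.65]
Cofactors of I−A, C_ij = (−1)^(i+j)·(minor ij) (rows/columns in the sector order above):
  C_11 = (0.60)(0.65) − (-0.15)(0.00) = 0.3900
  C_12 = −[(-0.35)(0.65) − (-0.15)(-0.45)] = 0.2950
  C_13 = (-0.35)(0.00) − (0.60)(-0.45) = 0.2700
  C_21 = −[(-0.35)(0.65) − (-0.35)(0.00)] = 0.2275
  C_22 = (0.95)(0.65) − (-0.35)(-0.45) = 0.4600
  C_23 = −[(0.95)(0.00) − (-0.35)(-0.45)] = 0.1575
  C_31 = (-0.35)(-0.15) − (-0.35)(0.60) = 0.2625
  C_32 = −[(0.95)(-0.15) − (-0.35)(-0.35)] = 0.2650
  C_33 = (0.95)(0.60) − (-0.35)(-0.35) = 0.4475
det(I−A) = Σ_j (I−A)_1j·C_1j = (0.95)(0.3900) + (-0.35)(0.2950) + (-0.35)(0.2700) = 0.17275
adj(I−A) = Cᵀ =
  [ 0.3900   0.2275   0.2625]
  [ 0.2950   0.4600   0.2650]
  [ 0.2700   0.1575   0.4475]
(I − A)⁻¹ = adj(I−A) / det(I−A) ≈
  [   2.2576     1.3169     1.5195]
  [   1.7077     2.6628     1.5340]
  [   1.5630     0.9117     2.5904]
First solve x = (I − A)⁻¹ d = adj(I−A)·d / det(I−A); in particular x_T = (0.2950·460 + 0.4600·360 + 0.2650·140) / 0.17275 = 338.40 / 0.17275 ≈ 1958.9001.
Intermediate flow from F to T: z_FT = a_FT · x_T = 0.35 × 338.40 / 0.17275 = 118.44 / 0.17275 ≈ 685.62.

z_FT = 685.62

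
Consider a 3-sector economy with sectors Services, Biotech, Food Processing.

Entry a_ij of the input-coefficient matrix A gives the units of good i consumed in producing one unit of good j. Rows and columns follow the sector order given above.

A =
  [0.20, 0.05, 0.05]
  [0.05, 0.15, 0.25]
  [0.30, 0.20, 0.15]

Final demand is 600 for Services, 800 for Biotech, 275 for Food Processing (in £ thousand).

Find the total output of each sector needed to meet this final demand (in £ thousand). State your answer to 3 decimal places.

I − A =
  [   0.80    -0.05    -0.05]
  [  -0.05     0.85    -0.25]
  [  -0.30    -0.20     0.85]
Cofactors of I−A, C_ij = (−1)^(i+j)·(minor ij) (rows/columns in the sector order above):
  C_11 = (0.85)(0.85) − (-0.25)(-0.20) = 0.6725
  C_12 = −[(-0.05)(0.85) − (-0.25)(-0.30)] = 0.1175
  C_13 = (-0.05)(-0.20) − (0.85)(-0.30) = 0.2650
  C_21 = −[(-0.05)(0.85) − (-0.05)(-0.20)] = 0.0525
  C_22 = (0.80)(0.85) − (-0.05)(-0.30) = 0.6650
  C_23 = −[(0.80)(-0.20) − (-0.05)(-0.30)] = 0.1750
  C_31 = (-0.05)(-0.25) − (-0.05)(0.85) = 0.0550
  C_32 = −[(0.80)(-0.25) − (-0.05)(-0.05)] = 0.2025
  C_33 = (0.80)(0.85) − (-0.05)(-0.05) = 0.6775
det(I−A) = Σ_j (I−A)_1j·C_1j = (0.80)(0.6725) + (-0.05)(0.1175) + (-0.05)(0.2650) = 0.518875
adj(I−A) = Cᵀ =
  [ 0.6725   0.0525   0.0550]
  [ 0.1175   0.6650   0.2025]
  [ 0.2650   0.1750   0.6775]
(I − A)⁻¹ = adj(I−A) / det(I−A) ≈
  [   1.2961     0.1012     0.1060]
  [   0.2265     1.2816     0.3903]
  [   0.5107     0.3373     1.3057]
x = (I − A)⁻¹ d = adj(I−A)·d / det(I−A), with det(I−A) = 0.518875:
  x_1 = (0.6725·600 + 0.0525·800 + 0.0550·275) / 0.518875 = 460.625 / 0.518875 ≈ 887.738
  x_2 = (0.1175·600 + 0.6650·800 + 0.2025·275) / 0.518875 = 658.1875 / 0.518875 ≈ 1268.490
  x_3 = (0.2650·600 + 0.1750·800 + 0.6775·275) / 0.518875 = 485.3125 / 0.518875 ≈ 935.317

x_1 = 887.738, x_2 = 1268.490, x_3 = 935.317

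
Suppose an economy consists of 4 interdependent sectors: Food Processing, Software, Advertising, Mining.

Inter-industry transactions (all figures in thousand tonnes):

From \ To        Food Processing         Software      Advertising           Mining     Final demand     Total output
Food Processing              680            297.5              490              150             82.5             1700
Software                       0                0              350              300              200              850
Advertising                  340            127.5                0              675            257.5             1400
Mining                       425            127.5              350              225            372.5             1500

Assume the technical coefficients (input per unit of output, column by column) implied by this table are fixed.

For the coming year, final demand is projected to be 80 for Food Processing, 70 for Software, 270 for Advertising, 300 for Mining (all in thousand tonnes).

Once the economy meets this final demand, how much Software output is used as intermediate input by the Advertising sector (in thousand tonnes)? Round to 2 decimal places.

z_SA = 296.25

Technical coefficients a_ij = z_ij / X_j:
  a_FF = 680/1700 = 0.40, a_SF = 0/1700 = 0.00, a_AF = 340/1700 = 0.20, a_MF = 425/1700 = 0.25
  a_FS = 297.5/850 = 0.35, a_SS = 0/850 = 0.00, a_AS = 127.5/850 = 0.15, a_MS = 127.5/850 = 0.15
  a_FA = 490/1400 = 0.35, a_SA = 350/1400 = 0.25, a_AA = 0/1400 = 0.00, a_MA = 350/1400 = 0.25
  a_FM = 150/1500 = 0.10, a_SM = 300/1500 = 0.20, a_AM = 675/1500 = 0.45, a_MM = 225/1500 = 0.15
I − A =
  [   0.60    -0.35    -0.35    -0.10]
  [   0.00     1.00    -0.25    -0.20]
  [  -0.20    -0.15     1.00    -0.45]
  [  -0.25    -0.15    -0.25     0.85]
Compute the cofactors C_ij = (−1)^(i+j)·(3×3 minor ij) of I−A; the adjugate is their transpose:
adj(I−A) = Cᵀ =
  [ 0.651250   0.345125   0.407625   0.373625]
  [ 0.130625   0.313625   0.168750   0.178500]
  [ 0.284000   0.215125   0.449500   0.322000]
  [ 0.298125   0.220125   0.281875   0.490000]
det(I−A) = Σ_j (I−A)_1j·C_1j = (0.60)(0.651250) + (-0.35)(0.130625) + (-0.35)(0.284000) + (-0.10)(0.298125) = 0.21581875
(I − A)⁻¹ = adj(I−A) / det(I−A) ≈
  [   3.0176     1.5991     1.8887     1.7312]
  [   0.6053     1.4532     0.7819     0.8271]
  [   1.3159     0.9968     2.0828     1.4920]
  [   1.3814     1.0200     1.3061     2.2704]
First solve x = (I − A)⁻¹ d = adj(I−A)·d / det(I−A); in particular x_A = (0.284000·80 + 0.215125·70 + 0.449500·270 + 0.322000·300) / 0.21581875 = 255.74375 / 0.21581875 ≈ 1184.9932.
Intermediate flow from S to A: z_SA = a_SA · x_A = 0.25 × 255.74375 / 0.21581875 = 63.9359375 / 0.21581875 ≈ 296.25.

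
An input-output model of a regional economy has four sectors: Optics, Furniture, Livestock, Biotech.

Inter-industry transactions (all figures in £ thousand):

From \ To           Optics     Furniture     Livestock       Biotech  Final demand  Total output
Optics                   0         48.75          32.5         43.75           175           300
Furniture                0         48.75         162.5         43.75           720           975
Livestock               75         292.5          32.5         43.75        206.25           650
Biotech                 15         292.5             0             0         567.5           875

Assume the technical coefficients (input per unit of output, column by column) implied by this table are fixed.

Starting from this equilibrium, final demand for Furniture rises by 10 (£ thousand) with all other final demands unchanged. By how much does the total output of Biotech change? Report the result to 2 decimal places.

Δx_B = 3.59

Technical coefficients a_ij = z_ij / X_j:
  a_OO = 0/300 = 0.00, a_FO = 0/300 = 0.00, a_LO = 75/300 = 0.25, a_BO = 15/300 = 0.05
  a_OF = 48.75/975 = 0.05, a_FF = 48.75/975 = 0.05, a_LF = 292.5/975 = 0.30, a_BF = 292.5/975 = 0.30
  a_OL = 32.5/650 = 0.05, a_FL = 162.5/650 = 0.25, a_LL = 32.5/650 = 0.05, a_BL = 0/650 = 0.00
  a_OB = 43.75/875 = 0.05, a_FB = 43.75/875 = 0.05, a_LB = 43.75/875 = 0.05, a_BB = 0/875 = 0.00
I − A =
  [   1.00    -0.05    -0.05    -0.05]
  [   0.00     0.95    -0.25    -0.05]
  [  -0.25    -0.30     0.95    -0.05]
  [  -0.05    -0.30     0.00     1.00]
Compute the cofactors C_ij = (−1)^(i+j)·(3×3 minor ij) of I−A; the adjugate is their transpose:
adj(I−A) = Cᵀ =
  [ 0.809500   0.077500   0.063000   0.047500]
  [ 0.065500   0.935000   0.249500   0.062500]
  [ 0.236875   0.330625   0.932500   0.075000]
  [ 0.060125   0.284375   0.078000   0.812500]
det(I−A) = Σ_j (I−A)_1j·C_1j = (1.00)(0.809500) + (-0.05)(0.065500) + (-0.05)(0.236875) + (-0.05)(0.060125) = 0.791375
(I − A)⁻¹ = adj(I−A) / det(I−A) ≈
  [   1.0229     0.0979     0.0796     0.0600]
  [   0.0828     1.1815     0.3153     0.0790]
  [   0.2993     0.4178     1.1783     0.0948]
  [   0.0760     0.3593     0.0986     1.0267]
Δx = (I − A)⁻¹ Δd with Δd having +10 in the Furniture component and 0 elsewhere.
So Δx_B = L_BF · (+10), where L_BF = adj(I−A)_BF / det(I−A) = 0.284375 / 0.791375.
Δx_B = 0.284375 × (+10) / 0.791375 = 2.84375 / 0.791375 ≈ 3.59.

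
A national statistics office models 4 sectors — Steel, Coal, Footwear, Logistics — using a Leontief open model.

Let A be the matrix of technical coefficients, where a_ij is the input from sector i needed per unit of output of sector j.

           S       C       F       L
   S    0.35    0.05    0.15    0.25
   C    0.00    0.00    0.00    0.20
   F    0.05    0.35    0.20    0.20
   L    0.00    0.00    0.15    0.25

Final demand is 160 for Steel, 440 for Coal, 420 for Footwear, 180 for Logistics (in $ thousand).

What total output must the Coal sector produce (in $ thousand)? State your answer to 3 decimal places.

x_C = 524.010

I − A =
  [   0.65    -0.05    -0.15    -0.25]
  [   0.00     1.00     0.00    -0.20]
  [  -0.05    -0.35     0.80    -0.20]
  [   0.00     0.00    -0.15     0.75]
Compute the cofactors C_ij = (−1)^(i+j)·(3×3 minor ij) of I−A; the adjugate is their transpose:
adj(I−A) = Cᵀ =
  [ 0.5595   0.0810   0.1515   0.2485]
  [ 0.0015   0.3630   0.0195   0.1025]
  [ 0.0375   0.1725   0.4875   0.1885]
  [ 0.0075   0.0345   0.0975   0.5125]
det(I−A) = Σ_j (I−A)_1j·C_1j = (0.65)(0.5595) + (-0.05)(0.0015) + (-0.15)(0.0375) + (-0.25)(0.0075) = 0.3561
(I − A)⁻¹ = adj(I−A) / det(I−A) ≈
  [   1.5712     0.2275     0.4254     0.6978]
  [   0.0042     1.0194     0.0548     0.2878]
  [   0.1053     0.4844     1.3690     0.5293]
  [   0.0211     0.0969     0.2738     1.4392]
x = (I − A)⁻¹ d = adj(I−A)·d / det(I−A), with det(I−A) = 0.3561:
  x_S = (0.5595·160 + 0.0810·440 + 0.1515·420 + 0.2485·180) / 0.3561 = 233.52 / 0.3561 ≈ 655.771
  x_C = (0.0015·160 + 0.3630·440 + 0.0195·420 + 0.1025·180) / 0.3561 = 186.60 / 0.3561 ≈ 524.010
  x_F = (0.0375·160 + 0.1725·440 + 0.4875·420 + 0.1885·180) / 0.3561 = 320.58 / 0.3561 ≈ 900.253
  x_L = (0.0075·160 + 0.0345·440 + 0.0975·420 + 0.5125·180) / 0.3561 = 149.58 / 0.3561 ≈ 420.051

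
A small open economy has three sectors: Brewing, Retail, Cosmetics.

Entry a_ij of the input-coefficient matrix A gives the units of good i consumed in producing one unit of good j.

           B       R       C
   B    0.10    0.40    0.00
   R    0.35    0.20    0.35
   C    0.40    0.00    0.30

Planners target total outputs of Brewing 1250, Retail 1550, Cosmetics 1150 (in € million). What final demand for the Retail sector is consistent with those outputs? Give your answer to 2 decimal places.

I − A =
  [   0.90    -0.40     0.00]
  [  -0.35     0.80    -0.35]
  [  -0.40     0.00     0.70]
d = (I − A) x:
  d_B = (+0.90)·1250 + (-0.40)·1550 + (+0.00)·1150 = 505.00
  d_R = (-0.35)·1250 + (+0.80)·1550 + (-0.35)·1150 = 400.00
  d_C = (-0.40)·1250 + (+0.00)·1550 + (+0.70)·1150 = 305.00

d_R = 400.00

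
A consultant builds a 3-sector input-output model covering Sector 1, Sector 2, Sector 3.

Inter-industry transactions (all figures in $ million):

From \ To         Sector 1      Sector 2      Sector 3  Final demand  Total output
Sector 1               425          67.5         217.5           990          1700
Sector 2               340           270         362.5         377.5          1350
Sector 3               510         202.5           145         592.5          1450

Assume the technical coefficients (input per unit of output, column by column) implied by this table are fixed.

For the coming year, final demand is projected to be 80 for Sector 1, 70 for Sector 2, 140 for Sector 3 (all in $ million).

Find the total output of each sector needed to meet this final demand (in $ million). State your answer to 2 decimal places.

x_1 = 169.80, x_2 = 207.03, x_3 = 246.66

Technical coefficients a_ij = z_ij / X_j:
  a_11 = 425/1700 = 0.25, a_21 = 340/1700 = 0.20, a_31 = 510/1700 = 0.30
  a_12 = 67.5/1350 = 0.05, a_22 = 270/1350 = 0.20, a_32 = 202.5/1350 = 0.15
  a_13 = 217.5/1450 = 0.15, a_23 = 362.5/1450 = 0.25, a_33 = 145/1450 = 0.10
I − A =
  [   0.75    -0.05    -0.15]
  [  -0.20     0.80    -0.25]
  [  -0.30    -0.15     0.90]
Cofactors of I−A, C_ij = (−1)^(i+j)·(minor ij) (rows/columns in the sector order above):
  C_11 = (0.80)(0.90) − (-0.25)(-0.15) = 0.6825
  C_12 = −[(-0.20)(0.90) − (-0.25)(-0.30)] = 0.2550
  C_13 = (-0.20)(-0.15) − (0.80)(-0.30) = 0.2700
  C_21 = −[(-0.05)(0.90) − (-0.15)(-0.15)] = 0.0675
  C_22 = (0.75)(0.90) − (-0.15)(-0.30) = 0.6300
  C_23 = −[(0.75)(-0.15) − (-0.05)(-0.30)] = 0.1275
  C_31 = (-0.05)(-0.25) − (-0.15)(0.80) = 0.1325
  C_32 = −[(0.75)(-0.25) − (-0.15)(-0.20)] = 0.2175
  C_33 = (0.75)(0.80) − (-0.05)(-0.20) = 0.5900
det(I−A) = Σ_j (I−A)_1j·C_1j = (0.75)(0.6825) + (-0.05)(0.2550) + (-0.15)(0.2700) = 0.458625
adj(I−A) = Cᵀ =
  [ 0.6825   0.0675   0.1325]
  [ 0.2550   0.6300   0.2175]
  [ 0.2700   0.1275   0.5900]
(I − A)⁻¹ = adj(I−A) / det(I−A) ≈
  [   1.4881     0.1472     0.2889]
  [   0.5560     1.3737     0.4742]
  [   0.5887     0.2780     1.2865]
x = (I − A)⁻¹ d = adj(I−A)·d / det(I−A), with det(I−A) = 0.458625:
  x_1 = (0.6825·80 + 0.0675·70 + 0.1325·140) / 0.458625 = 77.875 / 0.458625 ≈ 169.80
  x_2 = (0.2550·80 + 0.6300·70 + 0.2175·140) / 0.458625 = 94.95 / 0.458625 ≈ 207.03
  x_3 = (0.2700·80 + 0.1275·70 + 0.5900·140) / 0.458625 = 113.125 / 0.458625 ≈ 246.66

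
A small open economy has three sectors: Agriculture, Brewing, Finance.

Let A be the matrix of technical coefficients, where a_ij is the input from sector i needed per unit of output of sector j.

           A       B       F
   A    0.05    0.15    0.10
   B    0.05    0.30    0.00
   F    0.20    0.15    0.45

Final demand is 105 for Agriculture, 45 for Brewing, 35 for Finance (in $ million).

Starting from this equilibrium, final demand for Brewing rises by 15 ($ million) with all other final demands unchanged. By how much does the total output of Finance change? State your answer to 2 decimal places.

I − A =
  [   0.95    -0.15    -0.10]
  [  -0.05     0.70     0.00]
  [  -0.20    -0.15     0.55]
Cofactors of I−A, C_ij = (−1)^(i+j)·(minor ij) (rows/columns in the sector order above):
  C_11 = (0.70)(0.55) − (0.00)(-0.15) = 0.3850
  C_12 = −[(-0.05)(0.55) − (0.00)(-0.20)] = 0.0275
  C_13 = (-0.05)(-0.15) − (0.70)(-0.20) = 0.1475
  C_21 = −[(-0.15)(0.55) − (-0.10)(-0.15)] = 0.0975
  C_22 = (0.95)(0.55) − (-0.10)(-0.20) = 0.5025
  C_23 = −[(0.95)(-0.15) − (-0.15)(-0.20)] = 0.1725
  C_31 = (-0.15)(0.00) − (-0.10)(0.70) = 0.0700
  C_32 = −[(0.95)(0.00) − (-0.10)(-0.05)] = 0.0050
  C_33 = (0.95)(0.70) − (-0.15)(-0.05) = 0.6575
det(I−A) = Σ_j (I−A)_1j·C_1j = (0.95)(0.3850) + (-0.15)(0.0275) + (-0.10)(0.1475) = 0.346875
adj(I−A) = Cᵀ =
  [ 0.3850   0.0975   0.0700]
  [ 0.0275   0.5025   0.0050]
  [ 0.1475   0.1725   0.6575]
(I − A)⁻¹ = adj(I−A) / det(I−A) ≈
  [   1.1099     0.2811     0.2018]
  [   0.0793     1.4486     0.0144]
  [   0.4252     0.4973     1.8955]
Δx = (I − A)⁻¹ Δd with Δd having +15 in the Brewing component and 0 elsewhere.
So Δx_F = L_FB · (+15), where L_FB = adj(I−A)_FB / det(I−A) = 0.1725 / 0.346875.
Δx_F = 0.1725 × (+15) / 0.346875 = 2.5875 / 0.346875 ≈ 7.46.

Δx_F = 7.46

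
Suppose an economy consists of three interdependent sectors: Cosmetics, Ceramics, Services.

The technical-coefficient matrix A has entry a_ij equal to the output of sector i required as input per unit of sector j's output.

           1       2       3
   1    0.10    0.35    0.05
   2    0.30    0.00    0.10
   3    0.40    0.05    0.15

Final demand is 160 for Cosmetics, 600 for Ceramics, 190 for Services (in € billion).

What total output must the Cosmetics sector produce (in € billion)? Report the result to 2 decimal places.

x_1 = 520.58

I − A =
  [   0.90    -0.35    -0.05]
  [  -0.30     1.00    -0.10]
  [  -0.40    -0.05     0.85]
Cofactors of I−A, C_ij = (−1)^(i+j)·(minor ij) (rows/columns in the sector order above):
  C_11 = (1.00)(0.85) − (-0.10)(-0.05) = 0.8450
  C_12 = −[(-0.30)(0.85) − (-0.10)(-0.40)] = 0.2950
  C_13 = (-0.30)(-0.05) − (1.00)(-0.40) = 0.4150
  C_21 = −[(-0.35)(0.85) − (-0.05)(-0.05)] = 0.3000
  C_22 = (0.90)(0.85) − (-0.05)(-0.40) = 0.7450
  C_23 = −[(0.90)(-0.05) − (-0.35)(-0.40)] = 0.1850
  C_31 = (-0.35)(-0.10) − (-0.05)(1.00) = 0.0850
  C_32 = −[(0.90)(-0.10) − (-0.05)(-0.30)] = 0.1050
  C_33 = (0.90)(1.00) − (-0.35)(-0.30) = 0.7950
det(I−A) = Σ_j (I−A)_1j·C_1j = (0.90)(0.8450) + (-0.35)(0.2950) + (-0.05)(0.4150) = 0.6365
adj(I−A) = Cᵀ =
  [ 0.8450   0.3000   0.0850]
  [ 0.2950   0.7450   0.1050]
  [ 0.4150   0.1850   0.7950]
(I − A)⁻¹ = adj(I−A) / det(I−A) ≈
  [   1.3276     0.4713     0.1335]
  [   0.4635     1.1705     0.1650]
  [   0.6520     0.2907     1.2490]
x = (I − A)⁻¹ d = adj(I−A)·d / det(I−A), with det(I−A) = 0.6365:
  x_1 = (0.8450·160 + 0.3000·600 + 0.0850·190) / 0.6365 = 331.35 / 0.6365 ≈ 520.58
  x_2 = (0.2950·160 + 0.7450·600 + 0.1050·190) / 0.6365 = 514.15 / 0.6365 ≈ 807.78
  x_3 = (0.4150·160 + 0.1850·600 + 0.7950·190) / 0.6365 = 328.45 / 0.6365 ≈ 516.03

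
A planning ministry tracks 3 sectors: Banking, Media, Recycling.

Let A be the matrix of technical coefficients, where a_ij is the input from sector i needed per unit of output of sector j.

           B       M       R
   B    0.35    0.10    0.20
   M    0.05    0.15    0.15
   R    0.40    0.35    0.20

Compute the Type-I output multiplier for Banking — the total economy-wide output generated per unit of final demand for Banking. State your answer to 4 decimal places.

m_B = 3.3244

I − A =
  [   0.65    -0.10    -0.20]
  [  -0.05     0.85    -0.15]
  [  -0.40    -0.35     0.80]
Cofactors of I−A, C_ij = (−1)^(i+j)·(minor ij) (rows/columns in the sector order above):
  C_11 = (0.85)(0.80) − (-0.15)(-0.35) = 0.6275
  C_12 = −[(-0.05)(0.80) − (-0.15)(-0.40)] = 0.1000
  C_13 = (-0.05)(-0.35) − (0.85)(-0.40) = 0.3575
  C_21 = −[(-0.10)(0.80) − (-0.20)(-0.35)] = 0.1500
  C_22 = (0.65)(0.80) − (-0.20)(-0.40) = 0.4400
  C_23 = −[(0.65)(-0.35) − (-0.10)(-0.40)] = 0.2675
  C_31 = (-0.10)(-0.15) − (-0.20)(0.85) = 0.1850
  C_32 = −[(0.65)(-0.15) − (-0.20)(-0.05)] = 0.1075
  C_33 = (0.65)(0.85) − (-0.10)(-0.05) = 0.5475
det(I−A) = Σ_j (I−A)_1j·C_1j = (0.65)(0.6275) + (-0.10)(0.1000) + (-0.20)(0.3575) = 0.326375
adj(I−A) = Cᵀ =
  [ 0.6275   0.1500   0.1850]
  [ 0.1000   0.4400   0.1075]
  [ 0.3575   0.2675   0.5475]
(I − A)⁻¹ = adj(I−A) / det(I−A) ≈
  [   1.92264     0.45959     0.56683]
  [   0.30640     1.34814     0.32938]
  [   1.09537     0.81961     1.67752]
The output multiplier for sector j is the column-j sum of the Leontief inverse (I − A)⁻¹ = adj(I−A) / det(I−A).
Column B of adj(I−A): (0.6275, 0.1000, 0.3575); det(I−A) = 0.326375.
m_B = (0.6275 + 0.1000 + 0.3575) / 0.326375 = 1.085 / 0.326375 ≈ 3.3244.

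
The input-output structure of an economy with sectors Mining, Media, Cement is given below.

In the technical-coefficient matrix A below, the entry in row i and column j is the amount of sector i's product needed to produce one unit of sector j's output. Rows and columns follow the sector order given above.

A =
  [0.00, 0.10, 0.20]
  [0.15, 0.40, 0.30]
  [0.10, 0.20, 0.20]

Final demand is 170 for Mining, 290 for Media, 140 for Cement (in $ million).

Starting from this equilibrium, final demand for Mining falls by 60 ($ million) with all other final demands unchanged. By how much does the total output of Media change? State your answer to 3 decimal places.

Δx_2 = -23.256

I − A =
  [   1.00    -0.10    -0.20]
  [  -0.15     0.60    -0.30]
  [  -0.10    -0.20     0.80]
Cofactors of I−A, C_ij = (−1)^(i+j)·(minor ij) (rows/columns in the sector order above):
  C_11 = (0.60)(0.80) − (-0.30)(-0.20) = 0.4200
  C_12 = −[(-0.15)(0.80) − (-0.30)(-0.10)] = 0.1500
  C_13 = (-0.15)(-0.20) − (0.60)(-0.10) = 0.0900
  C_21 = −[(-0.10)(0.80) − (-0.20)(-0.20)] = 0.1200
  C_22 = (1.00)(0.80) − (-0.20)(-0.10) = 0.7800
  C_23 = −[(1.00)(-0.20) − (-0.10)(-0.10)] = 0.2100
  C_31 = (-0.10)(-0.30) − (-0.20)(0.60) = 0.1500
  C_32 = −[(1.00)(-0.30) − (-0.20)(-0.15)] = 0.3300
  C_33 = (1.00)(0.60) − (-0.10)(-0.15) = 0.5850
det(I−A) = Σ_j (I−A)_1j·C_1j = (1.00)(0.4200) + (-0.10)(0.1500) + (-0.20)(0.0900) = 0.3870
adj(I−A) = Cᵀ =
  [ 0.4200   0.1200   0.1500]
  [ 0.1500   0.7800   0.3300]
  [ 0.0900   0.2100   0.5850]
(I − A)⁻¹ = adj(I−A) / det(I−A) ≈
  [   1.0853     0.3101     0.3876]
  [   0.3876     2.0155     0.8527]
  [   0.2326     0.5426     1.5116]
Δx = (I − A)⁻¹ Δd with Δd having -60 in the Mining component and 0 elsewhere.
So Δx_2 = L_21 · (-60), where L_21 = adj(I−A)_21 / det(I−A) = 0.1500 / 0.3870.
Δx_2 = 0.1500 × (-60) / 0.3870 = -9.00 / 0.3870 ≈ -23.256.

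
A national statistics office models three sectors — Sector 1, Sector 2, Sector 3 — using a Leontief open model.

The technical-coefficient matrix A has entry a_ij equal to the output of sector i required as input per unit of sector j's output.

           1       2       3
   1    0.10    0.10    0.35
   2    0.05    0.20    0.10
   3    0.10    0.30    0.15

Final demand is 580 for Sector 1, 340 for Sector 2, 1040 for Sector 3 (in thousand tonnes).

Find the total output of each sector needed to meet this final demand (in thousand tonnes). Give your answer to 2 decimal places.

x_1 = 1359.93, x_2 = 714.46, x_3 = 1635.68

I − A =
  [   0.90    -0.10    -0.35]
  [  -0.05     0.80    -0.10]
  [  -0.10    -0.30     0.85]
Cofactors of I−A, C_ij = (−1)^(i+j)·(minor ij) (rows/columns in the sector order above):
  C_11 = (0.80)(0.85) − (-0.10)(-0.30) = 0.6500
  C_12 = −[(-0.05)(0.85) − (-0.10)(-0.10)] = 0.0525
  C_13 = (-0.05)(-0.30) − (0.80)(-0.10) = 0.0950
  C_21 = −[(-0.10)(0.85) − (-0.35)(-0.30)] = 0.1900
  C_22 = (0.90)(0.85) − (-0.35)(-0.10) = 0.7300
  C_23 = −[(0.90)(-0.30) − (-0.10)(-0.10)] = 0.2800
  C_31 = (-0.10)(-0.10) − (-0.35)(0.80) = 0.2900
  C_32 = −[(0.90)(-0.10) − (-0.35)(-0.05)] = 0.1075
  C_33 = (0.90)(0.80) − (-0.10)(-0.05) = 0.7150
det(I−A) = Σ_j (I−A)_1j·C_1j = (0.90)(0.6500) + (-0.10)(0.0525) + (-0.35)(0.0950) = 0.5465
adj(I−A) = Cᵀ =
  [ 0.6500   0.1900   0.2900]
  [ 0.0525   0.7300   0.1075]
  [ 0.0950   0.2800   0.7150]
(I − A)⁻¹ = adj(I−A) / det(I−A) ≈
  [   1.1894     0.3477     0.5306]
  [   0.0961     1.3358     0.1967]
  [   0.1738     0.5124     1.3083]
x = (I − A)⁻¹ d = adj(I−A)·d / det(I−A), with det(I−A) = 0.5465:
  x_1 = (0.6500·580 + 0.1900·340 + 0.2900·1040) / 0.5465 = 743.20 / 0.5465 ≈ 1359.93
  x_2 = (0.0525·580 + 0.7300·340 + 0.1075·1040) / 0.5465 = 390.45 / 0.5465 ≈ 714.46
  x_3 = (0.0950·580 + 0.2800·340 + 0.7150·1040) / 0.5465 = 893.90 / 0.5465 ≈ 1635.68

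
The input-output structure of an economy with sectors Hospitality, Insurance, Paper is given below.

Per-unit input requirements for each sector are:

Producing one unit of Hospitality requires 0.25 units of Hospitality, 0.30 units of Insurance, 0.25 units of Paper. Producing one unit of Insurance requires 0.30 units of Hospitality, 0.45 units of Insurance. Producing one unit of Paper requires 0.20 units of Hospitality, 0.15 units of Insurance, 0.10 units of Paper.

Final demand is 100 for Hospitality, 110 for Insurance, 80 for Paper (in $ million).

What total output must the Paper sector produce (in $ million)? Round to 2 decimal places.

x_P = 190.06

I − A =
  [   0.75    -0.30    -0.20]
  [  -0.30     0.55    -0.15]
  [  -0.25     0.00     0.90]
Cofactors of I−A, C_ij = (−1)^(i+j)·(minor ij) (rows/columns in the sector order above):
  C_11 = (0.55)(0.90) − (-0.15)(0.00) = 0.4950
  C_12 = −[(-0.30)(0.90) − (-0.15)(-0.25)] = 0.3075
  C_13 = (-0.30)(0.00) − (0.55)(-0.25) = 0.1375
  C_21 = −[(-0.30)(0.90) − (-0.20)(0.00)] = 0.2700
  C_22 = (0.75)(0.90) − (-0.20)(-0.25) = 0.6250
  C_23 = −[(0.75)(0.00) − (-0.30)(-0.25)] = 0.0750
  C_31 = (-0.30)(-0.15) − (-0.20)(0.55) = 0.1550
  C_32 = −[(0.75)(-0.15) − (-0.20)(-0.30)] = 0.1725
  C_33 = (0.75)(0.55) − (-0.30)(-0.30) = 0.3225
det(I−A) = Σ_j (I−A)_1j·C_1j = (0.75)(0.4950) + (-0.30)(0.3075) + (-0.20)(0.1375) = 0.2515
adj(I−A) = Cᵀ =
  [ 0.4950   0.2700   0.1550]
  [ 0.3075   0.6250   0.1725]
  [ 0.1375   0.0750   0.3225]
(I − A)⁻¹ = adj(I−A) / det(I−A) ≈
  [   1.9682     1.0736     0.6163]
  [   1.2227     2.4851     0.6859]
  [   0.5467     0.2982     1.2823]
x = (I − A)⁻¹ d = adj(I−A)·d / det(I−A), with det(I−A) = 0.2515:
  x_H = (0.4950·100 + 0.2700·110 + 0.1550·80) / 0.2515 = 91.60 / 0.2515 ≈ 364.21
  x_I = (0.3075·100 + 0.6250·110 + 0.1725·80) / 0.2515 = 113.30 / 0.2515 ≈ 450.50
  x_P = (0.1375·100 + 0.0750·110 + 0.3225·80) / 0.2515 = 47.80 / 0.2515 ≈ 190.06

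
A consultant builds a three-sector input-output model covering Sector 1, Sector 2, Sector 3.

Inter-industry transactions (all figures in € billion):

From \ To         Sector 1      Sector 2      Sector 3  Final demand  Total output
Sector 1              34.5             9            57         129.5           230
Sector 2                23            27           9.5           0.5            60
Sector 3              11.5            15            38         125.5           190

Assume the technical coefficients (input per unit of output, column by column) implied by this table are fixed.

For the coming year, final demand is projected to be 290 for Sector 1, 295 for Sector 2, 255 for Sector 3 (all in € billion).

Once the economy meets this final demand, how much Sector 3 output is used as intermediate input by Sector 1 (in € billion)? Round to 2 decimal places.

z_31 = 33.63

Technical coefficients a_ij = z_ij / X_j:
  a_11 = 34.5/230 = 0.15, a_21 = 23/230 = 0.10, a_31 = 11.5/230 = 0.05
  a_12 = 9/60 = 0.15, a_22 = 27/60 = 0.45, a_32 = 15/60 = 0.25
  a_13 = 57/190 = 0.30, a_23 = 9.5/190 = 0.05, a_33 = 38/190 = 0.20
I − A =
  [   0.85    -0.15    -0.30]
  [  -0.10     0.55    -0.05]
  [  -0.05    -0.25     0.80]
Cofactors of I−A, C_ij = (−1)^(i+j)·(minor ij) (rows/columns in the sector order above):
  C_11 = (0.55)(0.80) − (-0.05)(-0.25) = 0.4275
  C_12 = −[(-0.10)(0.80) − (-0.05)(-0.05)] = 0.0825
  C_13 = (-0.10)(-0.25) − (0.55)(-0.05) = 0.0525
  C_21 = −[(-0.15)(0.80) − (-0.30)(-0.25)] = 0.1950
  C_22 = (0.85)(0.80) − (-0.30)(-0.05) = 0.6650
  C_23 = −[(0.85)(-0.25) − (-0.15)(-0.05)] = 0.2200
  C_31 = (-0.15)(-0.05) − (-0.30)(0.55) = 0.1725
  C_32 = −[(0.85)(-0.05) − (-0.30)(-0.10)] = 0.0725
  C_33 = (0.85)(0.55) − (-0.15)(-0.10) = 0.4525
det(I−A) = Σ_j (I−A)_1j·C_1j = (0.85)(0.4275) + (-0.15)(0.0825) + (-0.30)(0.0525) = 0.33525
adj(I−A) = Cᵀ =
  [ 0.4275   0.1950   0.1725]
  [ 0.0825   0.6650   0.0725]
  [ 0.0525   0.2200   0.4525]
(I − A)⁻¹ = adj(I−A) / det(I−A) ≈
  [   1.2752     0.5817     0.5145]
  [   0.2461     1.9836     0.2163]
  [   0.1566     0.6562     1.3497]
First solve x = (I − A)⁻¹ d = adj(I−A)·d / det(I−A); in particular x_1 = (0.4275·290 + 0.1950·295 + 0.1725·255) / 0.33525 = 225.4875 / 0.33525 ≈ 672.5951.
Intermediate flow from 3 to 1: z_31 = a_31 · x_1 = 0.05 × 225.4875 / 0.33525 = 11.274375 / 0.33525 ≈ 33.63.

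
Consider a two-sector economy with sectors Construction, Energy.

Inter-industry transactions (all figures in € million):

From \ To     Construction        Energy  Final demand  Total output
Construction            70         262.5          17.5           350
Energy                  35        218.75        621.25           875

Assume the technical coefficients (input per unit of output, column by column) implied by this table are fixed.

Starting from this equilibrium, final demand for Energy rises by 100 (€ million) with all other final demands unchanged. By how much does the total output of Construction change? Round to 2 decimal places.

Technical coefficients a_ij = z_ij / X_j:
  a_CC = 70/350 = 0.20, a_EC = 35/350 = 0.10
  a_CE = 262.5/875 = 0.30, a_EE = 218.75/875 = 0.25
I − A =
  [   0.80    -0.30]
  [  -0.10     0.75]
det(I−A) = (0.80)(0.75) − (-0.30)(-0.10) = 0.5700
adj(I−A) = [[0.75, 0.30], [0.10, 0.80]]
(I − A)⁻¹ = adj(I−A) / det(I−A) ≈
  [   1.3158     0.5263]
  [   0.1754     1.4035]
Δx = (I − A)⁻¹ Δd with Δd having +100 in the Energy component and 0 elsewhere.
So Δx_C = L_CE · (+100), where L_CE = adj(I−A)_CE / det(I−A) = 0.30 / 0.5700.
Δx_C = 0.30 × (+100) / 0.5700 = 30.00 / 0.5700 ≈ 52.63.

Δx_C = 52.63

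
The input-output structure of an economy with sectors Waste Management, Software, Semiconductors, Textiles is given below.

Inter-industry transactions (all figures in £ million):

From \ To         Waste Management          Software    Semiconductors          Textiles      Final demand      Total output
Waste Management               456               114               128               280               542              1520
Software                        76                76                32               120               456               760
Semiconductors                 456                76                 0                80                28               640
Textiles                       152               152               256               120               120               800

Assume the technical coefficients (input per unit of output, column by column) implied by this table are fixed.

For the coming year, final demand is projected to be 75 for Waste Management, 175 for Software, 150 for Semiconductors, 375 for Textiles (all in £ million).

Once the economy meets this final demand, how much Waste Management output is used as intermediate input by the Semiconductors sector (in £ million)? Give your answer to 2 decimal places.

z_13 = 102.16

Technical coefficients a_ij = z_ij / X_j:
  a_11 = 456/1520 = 0.30, a_21 = 76/1520 = 0.05, a_31 = 456/1520 = 0.30, a_41 = 152/1520 = 0.10
  a_12 = 114/760 = 0.15, a_22 = 76/760 = 0.10, a_32 = 76/760 = 0.10, a_42 = 152/760 = 0.20
  a_13 = 128/640 = 0.20, a_23 = 32/640 = 0.05, a_33 = 0/640 = 0.00, a_43 = 256/640 = 0.40
  a_14 = 280/800 = 0.35, a_24 = 120/800 = 0.15, a_34 = 80/800 = 0.10, a_44 = 120/800 = 0.15
I − A =
  [   0.70    -0.15    -0.20    -0.35]
  [  -0.05     0.90    -0.05    -0.15]
  [  -0.30    -0.10     1.00    -0.10]
  [  -0.10    -0.20    -0.40     0.85]
Compute the cofactors C_ij = (−1)^(i+j)·(3×3 minor ij) of I−A; the adjugate is their transpose:
adj(I−A) = Cᵀ =
  [ 0.687750   0.226500   0.291875   0.357500]
  [ 0.086750   0.437000   0.088500   0.123250]
  [ 0.236250   0.130750   0.470875   0.175750]
  [ 0.212500   0.191000   0.276750   0.561750]
det(I−A) = Σ_j (I−A)_1j·C_1j = (0.70)(0.687750) + (-0.15)(0.086750) + (-0.20)(0.236250) + (-0.35)(0.212500) = 0.3467875
(I − A)⁻¹ = adj(I−A) / det(I−A) ≈
  [   1.9832     0.6531     0.8417     1.0309]
  [   0.2502     1.2601     0.2552     0.3554]
  [   0.6813     0.3770     1.3578     0.5068]
  [   0.6128     0.5508     0.7980     1.6199]
First solve x = (I − A)⁻¹ d = adj(I−A)·d / det(I−A); in particular x_3 = (0.236250·75 + 0.130750·175 + 0.470875·150 + 0.175750·375) / 0.3467875 = 177.1375 / 0.3467875 ≈ 510.7955.
Intermediate flow from 1 to 3: z_13 = a_13 · x_3 = 0.20 × 177.1375 / 0.3467875 = 35.4275 / 0.3467875 ≈ 102.16.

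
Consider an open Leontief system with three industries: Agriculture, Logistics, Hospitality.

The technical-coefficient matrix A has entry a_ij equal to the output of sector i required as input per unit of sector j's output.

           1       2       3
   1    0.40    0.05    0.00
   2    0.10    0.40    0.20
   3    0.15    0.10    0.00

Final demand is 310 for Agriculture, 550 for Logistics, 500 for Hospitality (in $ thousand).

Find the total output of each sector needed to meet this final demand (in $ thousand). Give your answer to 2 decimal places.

I − A =
  [   0.60    -0.05     0.00]
  [  -0.10     0.60    -0.20]
  [  -0.15    -0.10     1.00]
Cofactors of I−A, C_ij = (−1)^(i+j)·(minor ij) (rows/columns in the sector order above):
  C_11 = (0.60)(1.00) − (-0.20)(-0.10) = 0.5800
  C_12 = −[(-0.10)(1.00) − (-0.20)(-0.15)] = 0.1300
  C_13 = (-0.10)(-0.10) − (0.60)(-0.15) = 0.1000
  C_21 = −[(-0.05)(1.00) − (0.00)(-0.10)] = 0.0500
  C_22 = (0.60)(1.00) − (0.00)(-0.15) = 0.6000
  C_23 = −[(0.60)(-0.10) − (-0.05)(-0.15)] = 0.0675
  C_31 = (-0.05)(-0.20) − (0.00)(0.60) = 0.0100
  C_32 = −[(0.60)(-0.20) − (0.00)(-0.10)] = 0.1200
  C_33 = (0.60)(0.60) − (-0.05)(-0.10) = 0.3550
det(I−A) = Σ_j (I−A)_1j·C_1j = (0.60)(0.5800) + (-0.05)(0.1300) + (0.00)(0.1000) = 0.3415
adj(I−A) = Cᵀ =
  [ 0.5800   0.0500   0.0100]
  [ 0.1300   0.6000   0.1200]
  [ 0.1000   0.0675   0.3550]
(I − A)⁻¹ = adj(I−A) / det(I−A) ≈
  [   1.6984     0.1464     0.0293]
  [   0.3807     1.7570     0.3514]
  [   0.2928     0.1977     1.0395]
x = (I − A)⁻¹ d = adj(I−A)·d / det(I−A), with det(I−A) = 0.3415:
  x_1 = (0.5800·310 + 0.0500·550 + 0.0100·500) / 0.3415 = 212.30 / 0.3415 ≈ 621.67
  x_2 = (0.1300·310 + 0.6000·550 + 0.1200·500) / 0.3415 = 430.30 / 0.3415 ≈ 1260.03
  x_3 = (0.1000·310 + 0.0675·550 + 0.3550·500) / 0.3415 = 245.625 / 0.3415 ≈ 719.25

x_1 = 621.67, x_2 = 1260.03, x_3 = 719.25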